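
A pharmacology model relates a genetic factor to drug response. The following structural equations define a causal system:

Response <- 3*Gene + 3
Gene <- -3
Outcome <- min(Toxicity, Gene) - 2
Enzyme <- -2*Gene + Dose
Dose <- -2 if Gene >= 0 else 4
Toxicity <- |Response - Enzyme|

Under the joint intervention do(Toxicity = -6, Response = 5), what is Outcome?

-8

Setting Toxicity = -6, Response = 5 by intervention discards those variables' equations.
Outcome = min(Toxicity, Gene) - 2  [with Toxicity=-6, Gene=-3]  = -8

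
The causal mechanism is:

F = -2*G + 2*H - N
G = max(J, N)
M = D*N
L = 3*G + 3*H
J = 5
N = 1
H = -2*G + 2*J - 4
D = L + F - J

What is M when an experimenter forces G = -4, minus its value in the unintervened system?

81

The intervention breaks the incoming arrows to G: G = max(J, N) no longer applies, and G = -4.
H = -2*G + 2*J - 4  [with G=-4, J=5]  = 14
F = -2*G + 2*H - N  [with G=-4, H=14, N=1]  = 35
L = 3*G + 3*H  [with G=-4, H=14]  = 30
D = L + F - J  [with L=30, F=35, J=5]  = 60
M = D*N  [with D=60, N=1]  = 60
Without intervention: G = max(J, N)  [with J=5, N=1]  = 5; H = -2*G + 2*J - 4  [with G=5, J=5]  = -4; F = -2*G + 2*H - N  [with G=5, H=-4, N=1]  = -19; L = 3*G + 3*H  [with G=5, H=-4]  = 3; D = L + F - J  [with L=3, F=-19, J=5]  = -21; M = D*N  [with D=-21, N=1]  = -21.
Change = 60 − (-21) = 81.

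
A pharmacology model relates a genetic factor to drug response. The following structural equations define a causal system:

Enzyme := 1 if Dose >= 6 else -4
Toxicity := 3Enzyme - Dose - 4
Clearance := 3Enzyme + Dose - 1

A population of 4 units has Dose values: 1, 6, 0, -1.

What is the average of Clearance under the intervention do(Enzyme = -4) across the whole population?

do(Enzyme=-4) breaks Enzyme's dependence on Dose. With Enzyme=-4 fixed, Clearance across the units is -12, -7, -13, -14, mean -11.5.

-11.5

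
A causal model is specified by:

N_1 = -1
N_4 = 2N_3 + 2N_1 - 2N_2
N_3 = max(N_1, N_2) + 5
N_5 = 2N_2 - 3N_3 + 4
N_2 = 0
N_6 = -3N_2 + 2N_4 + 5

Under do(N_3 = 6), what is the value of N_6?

The intervention breaks the incoming arrows to N_3: N_3 = max(N_1, N_2) + 5 no longer applies, and N_3 = 6.
N_4 = 2N_3 + 2N_1 - 2N_2  [with N_3=6, N_1=-1, N_2=0]  = 10
N_6 = -3N_2 + 2N_4 + 5  [with N_2=0, N_4=10]  = 25

25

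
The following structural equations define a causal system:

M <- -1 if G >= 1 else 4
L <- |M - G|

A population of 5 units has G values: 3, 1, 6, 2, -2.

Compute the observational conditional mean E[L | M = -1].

4

Observing M=-1 restricts to units where M's equation naturally yields -1: G ∈ {3, 1, 6, 2}. In that subpopulation L = 4, 2, 7, 3, mean 4.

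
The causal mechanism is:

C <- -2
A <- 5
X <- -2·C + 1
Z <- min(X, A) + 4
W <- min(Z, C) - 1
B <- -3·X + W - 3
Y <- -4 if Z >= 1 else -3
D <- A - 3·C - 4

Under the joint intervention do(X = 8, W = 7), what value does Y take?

-4

Under do(X = 8, W = 7), each intervened variable's structural equation is replaced by its fixed value.
Z = min(X, A) + 4  [with X=8, A=5]  = 9
Y = -4 if Z >= 1 else -3  [with Z=9]  = -4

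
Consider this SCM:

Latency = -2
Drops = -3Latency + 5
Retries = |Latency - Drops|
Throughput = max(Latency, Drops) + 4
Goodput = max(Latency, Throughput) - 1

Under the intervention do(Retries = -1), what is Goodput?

do(Retries=-1) replaces the equation Retries = |Latency - Drops| with the constant Retries = -1.
Goodput is not downstream of the intervention, so its value is determined by the original equations.
Drops = -3Latency + 5  [with Latency=-2]  = 11
Throughput = max(Latency, Drops) + 4  [with Latency=-2, Drops=11]  = 15
Goodput = max(Latency, Throughput) - 1  [with Latency=-2, Throughput=15]  = 14

14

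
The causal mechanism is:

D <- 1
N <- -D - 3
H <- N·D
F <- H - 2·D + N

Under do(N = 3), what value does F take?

4

Under do(N=3), the mechanism N <- -D - 3 is discarded; N is fixed at 3.
H = N·D  [with N=3, D=1]  = 3
F = H - 2·D + N  [with H=3, D=1, N=3]  = 4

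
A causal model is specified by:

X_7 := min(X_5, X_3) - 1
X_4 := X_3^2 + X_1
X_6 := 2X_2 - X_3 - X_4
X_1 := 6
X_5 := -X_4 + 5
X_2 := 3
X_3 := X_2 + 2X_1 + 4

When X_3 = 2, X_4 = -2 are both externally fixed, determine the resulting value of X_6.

Setting X_3 = 2, X_4 = -2 by intervention discards those variables' equations.
X_6 = 2X_2 - X_3 - X_4  [with X_2=3, X_3=2, X_4=-2]  = 6

6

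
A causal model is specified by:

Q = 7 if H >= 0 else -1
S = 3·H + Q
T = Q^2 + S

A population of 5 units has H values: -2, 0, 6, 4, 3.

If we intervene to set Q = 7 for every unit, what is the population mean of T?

Every unit gets Q=7 under the intervention. T values become 50, 56, 74, 68, 65; E[T|do(Q=7)] = 62.6.

62.6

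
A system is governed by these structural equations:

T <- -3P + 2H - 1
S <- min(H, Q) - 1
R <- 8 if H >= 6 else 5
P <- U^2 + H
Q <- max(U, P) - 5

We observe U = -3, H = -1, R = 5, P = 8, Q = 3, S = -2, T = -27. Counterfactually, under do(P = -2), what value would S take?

-8

Under do(P=-2), the mechanism P <- U^2 + H is discarded; P is fixed at -2.
Q = max(U, P) - 5  [with U=-3, P=-2]  = -7
S = min(H, Q) - 1  [with H=-1, Q=-7]  = -8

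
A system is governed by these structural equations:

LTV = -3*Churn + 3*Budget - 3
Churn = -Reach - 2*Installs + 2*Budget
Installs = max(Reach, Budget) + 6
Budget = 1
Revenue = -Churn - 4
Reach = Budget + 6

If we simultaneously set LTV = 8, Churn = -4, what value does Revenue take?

0

Setting LTV = 8, Churn = -4 by intervention discards those variables' equations.
Revenue = -Churn - 4  [with Churn=-4]  = 0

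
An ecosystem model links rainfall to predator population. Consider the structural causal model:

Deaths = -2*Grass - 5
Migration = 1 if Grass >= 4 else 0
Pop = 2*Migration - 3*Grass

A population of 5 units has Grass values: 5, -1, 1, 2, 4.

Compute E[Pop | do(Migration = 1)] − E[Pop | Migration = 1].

Every unit gets Migration=1 under the intervention. Pop values become -13, 5, -1, -4, -10; E[Pop|do(Migration=1)] = -4.6.
E[Pop|Migration=1] averages over only the 2 units with Migration=1 (Grass = 5, 4): Pop = -13, -10, mean -11.5.
Difference = -4.6 − (-11.5) = 6.9.

6.9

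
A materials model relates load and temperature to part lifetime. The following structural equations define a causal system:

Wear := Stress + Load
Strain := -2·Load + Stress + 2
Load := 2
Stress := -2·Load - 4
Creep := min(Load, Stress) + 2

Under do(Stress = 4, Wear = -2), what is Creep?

4

The joint intervention fixes Stress = 4, Wear = -2, removing each variable's own equation.
Creep = min(Load, Stress) + 2  [with Load=2, Stress=4]  = 4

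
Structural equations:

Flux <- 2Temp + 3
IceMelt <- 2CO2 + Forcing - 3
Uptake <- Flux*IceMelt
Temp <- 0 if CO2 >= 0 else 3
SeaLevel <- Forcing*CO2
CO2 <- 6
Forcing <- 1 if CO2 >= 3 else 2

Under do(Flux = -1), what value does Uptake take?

-10

Intervening sets Flux = -1 and removes its equation (Flux <- 2Temp + 3).
Forcing = 1 if CO2 >= 3 else 2  [with CO2=6]  = 1
IceMelt = 2CO2 + Forcing - 3  [with CO2=6, Forcing=1]  = 10
Uptake = Flux*IceMelt  [with Flux=-1, IceMelt=10]  = -10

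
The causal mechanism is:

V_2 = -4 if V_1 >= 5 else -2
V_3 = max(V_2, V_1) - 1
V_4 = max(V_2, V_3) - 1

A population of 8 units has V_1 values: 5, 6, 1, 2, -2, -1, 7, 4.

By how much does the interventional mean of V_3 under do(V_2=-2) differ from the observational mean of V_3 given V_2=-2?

1.95

Under do(V_2=-2), V_2's equation is replaced by V_2=-2 for every unit. Per-unit V_3: 4, 5, 0, 1, -3, -2, 6, 3. Mean = 1.75.
E[V_3|V_2=-2] averages over only the 5 units with V_2=-2 (V_1 = 1, 2, -2, -1, 4): V_3 = 0, 1, -3, -2, 3, mean -0.2.
Difference = 1.75 − (-0.2) = 1.95.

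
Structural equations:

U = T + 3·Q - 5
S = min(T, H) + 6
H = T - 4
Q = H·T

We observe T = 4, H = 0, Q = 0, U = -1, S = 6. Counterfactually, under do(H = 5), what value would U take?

59

Under do(H=5), the mechanism H = T - 4 is discarded; H is fixed at 5.
Q = H·T  [with H=5, T=4]  = 20
U = T + 3·Q - 5  [with T=4, Q=20]  = 59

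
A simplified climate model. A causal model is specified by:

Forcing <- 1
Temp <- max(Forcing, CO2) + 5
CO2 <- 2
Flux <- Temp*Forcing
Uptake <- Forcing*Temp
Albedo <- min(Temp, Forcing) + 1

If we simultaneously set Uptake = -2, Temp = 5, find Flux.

5

Under do(Uptake = -2, Temp = 5), each intervened variable's structural equation is replaced by its fixed value.
Flux = Temp*Forcing  [with Temp=5, Forcing=1]  = 5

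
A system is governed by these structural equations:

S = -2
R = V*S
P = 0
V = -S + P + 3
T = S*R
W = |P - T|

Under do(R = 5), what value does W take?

Under do(R=5), the mechanism R = V*S is discarded; R is fixed at 5.
T = S*R  [with S=-2, R=5]  = -10
W = |P - T|  [with P=0, T=-10]  = 10

10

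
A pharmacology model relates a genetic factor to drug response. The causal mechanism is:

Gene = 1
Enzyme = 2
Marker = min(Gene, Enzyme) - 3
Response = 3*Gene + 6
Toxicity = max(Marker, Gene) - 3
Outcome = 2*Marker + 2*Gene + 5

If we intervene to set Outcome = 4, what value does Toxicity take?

do(Outcome=4) replaces the equation Outcome = 2*Marker + 2*Gene + 5 with the constant Outcome = 4.
Since Toxicity is not a descendant of the intervened variable, it is unaffected.
Marker = min(Gene, Enzyme) - 3  [with Gene=1, Enzyme=2]  = -2
Toxicity = max(Marker, Gene) - 3  [with Marker=-2, Gene=1]  = -2

-2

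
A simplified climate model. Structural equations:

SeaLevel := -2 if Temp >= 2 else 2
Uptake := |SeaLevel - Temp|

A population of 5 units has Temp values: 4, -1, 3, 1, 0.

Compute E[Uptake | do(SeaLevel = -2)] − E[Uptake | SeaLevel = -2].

Every unit gets SeaLevel=-2 under the intervention. Uptake values become 6, 1, 5, 3, 2; E[Uptake|do(SeaLevel=-2)] = 3.4.
Observing SeaLevel=-2 restricts to units where SeaLevel's equation naturally yields -2: Temp ∈ {4, 3}. In that subpopulation Uptake = 6, 5, mean 5.5.
Difference = 3.4 − 5.5 = -2.1.

-2.1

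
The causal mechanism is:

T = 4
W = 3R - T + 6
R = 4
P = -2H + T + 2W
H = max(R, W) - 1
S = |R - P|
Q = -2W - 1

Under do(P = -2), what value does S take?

The intervention breaks the incoming arrows to P: P = -2H + T + 2W no longer applies, and P = -2.
S = |R - P|  [with R=4, P=-2]  = 6

6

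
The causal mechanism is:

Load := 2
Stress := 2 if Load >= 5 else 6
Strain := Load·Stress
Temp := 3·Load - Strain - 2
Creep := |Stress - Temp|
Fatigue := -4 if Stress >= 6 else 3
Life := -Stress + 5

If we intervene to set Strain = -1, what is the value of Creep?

do(Strain=-1) replaces the equation Strain := Load·Stress with the constant Strain = -1.
Stress = 2 if Load >= 5 else 6  [with Load=2]  = 6
Temp = 3·Load - Strain - 2  [with Load=2, Strain=-1]  = 5
Creep = |Stress - Temp|  [with Stress=6, Temp=5]  = 1

1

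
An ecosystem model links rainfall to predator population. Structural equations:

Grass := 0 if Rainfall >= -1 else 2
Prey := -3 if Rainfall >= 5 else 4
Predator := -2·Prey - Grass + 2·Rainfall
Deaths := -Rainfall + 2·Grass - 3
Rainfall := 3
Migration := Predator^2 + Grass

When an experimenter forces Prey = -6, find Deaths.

do(Prey=-6) replaces the equation Prey := -3 if Rainfall >= 5 else 4 with the constant Prey = -6.
Deaths is not downstream of the intervention, so its value is determined by the original equations.
Grass = 0 if Rainfall >= -1 else 2  [with Rainfall=3]  = 0
Deaths = -Rainfall + 2·Grass - 3  [with Rainfall=3, Grass=0]  = -6

-6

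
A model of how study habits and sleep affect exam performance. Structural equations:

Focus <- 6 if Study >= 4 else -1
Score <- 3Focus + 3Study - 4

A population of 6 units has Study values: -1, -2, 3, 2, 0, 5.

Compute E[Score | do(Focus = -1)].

do(Focus=-1) breaks Focus's dependence on Study. With Focus=-1 fixed, Score across the units is -10, -13, 2, -1, -7, 8, mean -3.5.

-3.5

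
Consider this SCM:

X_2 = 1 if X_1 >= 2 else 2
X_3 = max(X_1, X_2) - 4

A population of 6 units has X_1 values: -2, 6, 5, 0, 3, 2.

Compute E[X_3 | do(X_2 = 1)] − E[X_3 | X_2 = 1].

Under do(X_2=1), X_2's equation is replaced by X_2=1 for every unit. Per-unit X_3: -3, 2, 1, -3, -1, -2. Mean = -1.
E[X_3|X_2=1] averages over only the 4 units with X_2=1 (X_1 = 6, 5, 3, 2): X_3 = 2, 1, -1, -2, mean 0.
Difference = -1 − 0 = -1.

-1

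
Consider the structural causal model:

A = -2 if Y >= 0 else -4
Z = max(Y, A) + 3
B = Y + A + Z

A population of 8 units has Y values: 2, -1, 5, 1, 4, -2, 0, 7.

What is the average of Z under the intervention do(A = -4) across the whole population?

5

The intervention sets A=-4 in all 8 units regardless of Y. Recomputing Z per unit gives 5, 2, 8, 4, 7, 1, 3, 10; average 5.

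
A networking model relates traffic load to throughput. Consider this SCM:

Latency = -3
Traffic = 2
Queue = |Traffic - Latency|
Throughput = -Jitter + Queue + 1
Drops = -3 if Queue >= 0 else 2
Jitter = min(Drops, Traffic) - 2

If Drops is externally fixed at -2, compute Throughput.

10

Under do(Drops=-2), the mechanism Drops = -3 if Queue >= 0 else 2 is discarded; Drops is fixed at -2.
Queue = |Traffic - Latency|  [with Traffic=2, Latency=-3]  = 5
Jitter = min(Drops, Traffic) - 2  [with Drops=-2, Traffic=2]  = -4
Throughput = -Jitter + Queue + 1  [with Jitter=-4, Queue=5]  = 10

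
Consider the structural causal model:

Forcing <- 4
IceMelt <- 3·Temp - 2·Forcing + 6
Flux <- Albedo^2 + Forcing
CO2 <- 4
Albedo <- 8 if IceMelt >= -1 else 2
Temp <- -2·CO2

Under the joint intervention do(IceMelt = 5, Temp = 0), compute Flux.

68

The joint intervention fixes IceMelt = 5, Temp = 0, removing each variable's own equation.
Albedo = 8 if IceMelt >= -1 else 2  [with IceMelt=5]  = 8
Flux = Albedo^2 + Forcing  [with Albedo=8, Forcing=4]  = 68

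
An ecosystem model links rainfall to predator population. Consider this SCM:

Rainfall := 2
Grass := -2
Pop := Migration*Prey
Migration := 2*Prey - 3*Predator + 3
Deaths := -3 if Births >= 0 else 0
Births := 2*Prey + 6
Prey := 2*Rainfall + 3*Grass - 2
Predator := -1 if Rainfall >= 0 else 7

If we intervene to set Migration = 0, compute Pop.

do(Migration=0) replaces the equation Migration := 2*Prey - 3*Predator + 3 with the constant Migration = 0.
Prey = 2*Rainfall + 3*Grass - 2  [with Rainfall=2, Grass=-2]  = -4
Pop = Migration*Prey  [with Migration=0, Prey=-4]  = 0

0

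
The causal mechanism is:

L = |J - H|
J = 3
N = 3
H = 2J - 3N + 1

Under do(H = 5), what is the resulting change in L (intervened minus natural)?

The intervention breaks the incoming arrows to H: H = 2J - 3N + 1 no longer applies, and H = 5.
L = |J - H|  [with J=3, H=5]  = 2
Without intervention: H = 2J - 3N + 1  [with J=3, N=3]  = -2; L = |J - H|  [with J=3, H=-2]  = 5.
Change = 2 − 5 = -3.

-3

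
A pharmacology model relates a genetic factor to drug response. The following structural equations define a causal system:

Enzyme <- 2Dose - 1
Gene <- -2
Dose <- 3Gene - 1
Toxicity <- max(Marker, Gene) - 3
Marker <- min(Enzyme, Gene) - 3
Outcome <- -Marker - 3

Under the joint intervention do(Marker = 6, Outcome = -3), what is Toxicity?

3

Setting Marker = 6, Outcome = -3 by intervention discards those variables' equations.
Toxicity = max(Marker, Gene) - 3  [with Marker=6, Gene=-2]  = 3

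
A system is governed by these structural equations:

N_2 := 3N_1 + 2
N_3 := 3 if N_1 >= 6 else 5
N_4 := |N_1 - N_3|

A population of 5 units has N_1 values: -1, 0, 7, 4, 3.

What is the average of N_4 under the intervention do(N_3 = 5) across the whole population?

Every unit gets N_3=5 under the intervention. N_4 values become 6, 5, 2, 1, 2; E[N_4|do(N_3=5)] = 3.2.

3.2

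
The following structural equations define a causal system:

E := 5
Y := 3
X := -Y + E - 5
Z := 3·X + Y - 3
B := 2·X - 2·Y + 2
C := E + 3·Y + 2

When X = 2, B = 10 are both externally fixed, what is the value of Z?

The joint intervention fixes X = 2, B = 10, removing each variable's own equation.
Z = 3·X + Y - 3  [with X=2, Y=3]  = 6

6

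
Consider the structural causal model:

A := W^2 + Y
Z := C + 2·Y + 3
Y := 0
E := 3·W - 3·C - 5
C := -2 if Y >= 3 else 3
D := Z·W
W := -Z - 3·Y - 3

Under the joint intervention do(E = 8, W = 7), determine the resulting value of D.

42

Setting E = 8, W = 7 by intervention discards those variables' equations.
C = -2 if Y >= 3 else 3  [with Y=0]  = 3
Z = C + 2·Y + 3  [with C=3, Y=0]  = 6
D = Z·W  [with Z=6, W=7]  = 42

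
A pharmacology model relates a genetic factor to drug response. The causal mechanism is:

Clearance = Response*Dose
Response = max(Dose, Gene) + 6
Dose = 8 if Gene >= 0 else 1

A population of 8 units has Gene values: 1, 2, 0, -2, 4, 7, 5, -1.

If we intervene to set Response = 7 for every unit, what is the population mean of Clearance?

Under do(Response=7), Response's equation is replaced by Response=7 for every unit. Per-unit Clearance: 56, 56, 56, 7, 56, 56, 56, 7. Mean = 43.75.

43.75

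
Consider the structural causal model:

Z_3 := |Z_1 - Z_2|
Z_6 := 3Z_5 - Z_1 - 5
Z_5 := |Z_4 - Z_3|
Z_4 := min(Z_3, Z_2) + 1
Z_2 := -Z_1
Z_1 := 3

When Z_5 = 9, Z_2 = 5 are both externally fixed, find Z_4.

Setting Z_5 = 9, Z_2 = 5 by intervention discards those variables' equations.
Z_3 = |Z_1 - Z_2|  [with Z_1=3, Z_2=5]  = 2
Z_4 = min(Z_3, Z_2) + 1  [with Z_3=2, Z_2=5]  = 3

3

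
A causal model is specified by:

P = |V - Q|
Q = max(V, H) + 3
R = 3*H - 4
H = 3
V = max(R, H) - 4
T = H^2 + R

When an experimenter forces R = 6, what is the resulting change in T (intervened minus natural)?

1

do(R=6) replaces the equation R = 3*H - 4 with the constant R = 6.
T = H^2 + R  [with H=3, R=6]  = 15
Without intervention: R = 3*H - 4  [with H=3]  = 5; T = H^2 + R  [with H=3, R=5]  = 14.
Change = 15 − 14 = 1.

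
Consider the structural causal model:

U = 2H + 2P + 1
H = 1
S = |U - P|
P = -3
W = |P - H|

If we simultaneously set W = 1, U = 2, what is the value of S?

5

Setting W = 1, U = 2 by intervention discards those variables' equations.
S = |U - P|  [with U=2, P=-3]  = 5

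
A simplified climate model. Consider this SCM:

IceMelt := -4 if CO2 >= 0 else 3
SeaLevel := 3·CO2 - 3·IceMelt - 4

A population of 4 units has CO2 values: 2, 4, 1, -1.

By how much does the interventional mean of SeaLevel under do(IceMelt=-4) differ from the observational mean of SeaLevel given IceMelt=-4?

Under do(IceMelt=-4), IceMelt's equation is replaced by IceMelt=-4 for every unit. Per-unit SeaLevel: 14, 20, 11, 5. Mean = 12.5.
Conditioning on IceMelt=-4 selects the 3 unit(s) with CO2 ∈ {2, 4, 1}. Their SeaLevel values: 14, 20, 11. Mean = 15.
Difference = 12.5 − 15 = -2.5.

-2.5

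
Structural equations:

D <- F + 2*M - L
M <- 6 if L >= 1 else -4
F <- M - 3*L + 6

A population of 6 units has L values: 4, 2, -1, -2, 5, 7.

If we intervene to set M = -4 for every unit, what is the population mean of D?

Under do(M=-4), M's equation is replaced by M=-4 for every unit. Per-unit D: -22, -14, -2, 2, -26, -34. Mean = -16.

-16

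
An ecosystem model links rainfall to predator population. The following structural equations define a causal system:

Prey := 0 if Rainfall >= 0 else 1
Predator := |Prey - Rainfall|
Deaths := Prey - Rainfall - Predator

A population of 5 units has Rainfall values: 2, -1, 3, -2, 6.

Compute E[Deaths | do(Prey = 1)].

The intervention sets Prey=1 in all 5 units regardless of Rainfall. Recomputing Deaths per unit gives -2, 0, -4, 0, -10; average -3.2.

-3.2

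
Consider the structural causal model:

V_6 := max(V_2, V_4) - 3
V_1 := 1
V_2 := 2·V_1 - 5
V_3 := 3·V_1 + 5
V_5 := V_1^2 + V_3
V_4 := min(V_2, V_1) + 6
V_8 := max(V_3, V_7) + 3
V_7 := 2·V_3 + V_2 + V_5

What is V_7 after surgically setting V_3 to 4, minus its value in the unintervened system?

-12

The intervention breaks the incoming arrows to V_3: V_3 := 3·V_1 + 5 no longer applies, and V_3 = 4.
V_2 = 2·V_1 - 5  [with V_1=1]  = -3
V_5 = V_1^2 + V_3  [with V_1=1, V_3=4]  = 5
V_7 = 2·V_3 + V_2 + V_5  [with V_3=4, V_2=-3, V_5=5]  = 10
Without intervention: V_2 = 2·V_1 - 5  [with V_1=1]  = -3; V_3 = 3·V_1 + 5  [with V_1=1]  = 8; V_5 = V_1^2 + V_3  [with V_1=1, V_3=8]  = 9; V_7 = 2·V_3 + V_2 + V_5  [with V_3=8, V_2=-3, V_5=9]  = 22.
Change = 10 − 22 = -12.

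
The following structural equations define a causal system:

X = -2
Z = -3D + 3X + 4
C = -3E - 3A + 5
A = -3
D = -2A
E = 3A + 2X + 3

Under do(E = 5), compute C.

The intervention breaks the incoming arrows to E: E = 3A + 2X + 3 no longer applies, and E = 5.
C = -3E - 3A + 5  [with E=5, A=-3]  = -1

-1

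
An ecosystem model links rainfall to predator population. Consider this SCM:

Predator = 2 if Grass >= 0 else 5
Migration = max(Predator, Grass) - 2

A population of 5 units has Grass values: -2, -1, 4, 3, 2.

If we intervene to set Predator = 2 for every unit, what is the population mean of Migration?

0.6

Every unit gets Predator=2 under the intervention. Migration values become 0, 0, 2, 1, 0; E[Migration|do(Predator=2)] = 0.6.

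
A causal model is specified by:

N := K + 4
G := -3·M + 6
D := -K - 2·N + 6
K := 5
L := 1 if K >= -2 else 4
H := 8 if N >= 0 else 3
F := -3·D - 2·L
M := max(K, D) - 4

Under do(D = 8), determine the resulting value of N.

Under do(D=8), the mechanism D := -K - 2·N + 6 is discarded; D is fixed at 8.
Since N is not a descendant of the intervened variable, it is unaffected.
N = K + 4  [with K=5]  = 9

9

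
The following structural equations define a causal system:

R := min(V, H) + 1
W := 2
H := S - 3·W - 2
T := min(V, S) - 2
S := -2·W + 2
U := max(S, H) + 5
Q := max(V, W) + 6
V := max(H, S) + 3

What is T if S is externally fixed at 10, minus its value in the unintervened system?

12

do(S=10) replaces the equation S := -2·W + 2 with the constant S = 10.
H = S - 3·W - 2  [with S=10, W=2]  = 2
V = max(H, S) + 3  [with H=2, S=10]  = 13
T = min(V, S) - 2  [with V=13, S=10]  = 8
Without intervention: S = -2·W + 2  [with W=2]  = -2; H = S - 3·W - 2  [with S=-2, W=2]  = -10; V = max(H, S) + 3  [with H=-10, S=-2]  = 1; T = min(V, S) - 2  [with V=1, S=-2]  = -4.
Change = 8 − (-4) = 12.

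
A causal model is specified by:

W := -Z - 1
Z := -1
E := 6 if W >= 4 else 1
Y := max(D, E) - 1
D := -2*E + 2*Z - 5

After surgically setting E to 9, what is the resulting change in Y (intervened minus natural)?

8

do(E=9) replaces the equation E := 6 if W >= 4 else 1 with the constant E = 9.
D = -2*E + 2*Z - 5  [with E=9, Z=-1]  = -25
Y = max(D, E) - 1  [with D=-25, E=9]  = 8
Without intervention: W = -Z - 1  [with Z=-1]  = 0; E = 6 if W >= 4 else 1  [with W=0]  = 1; D = -2*E + 2*Z - 5  [with E=1, Z=-1]  = -9; Y = max(D, E) - 1  [with D=-9, E=1]  = 0.
Change = 8 − 0 = 8.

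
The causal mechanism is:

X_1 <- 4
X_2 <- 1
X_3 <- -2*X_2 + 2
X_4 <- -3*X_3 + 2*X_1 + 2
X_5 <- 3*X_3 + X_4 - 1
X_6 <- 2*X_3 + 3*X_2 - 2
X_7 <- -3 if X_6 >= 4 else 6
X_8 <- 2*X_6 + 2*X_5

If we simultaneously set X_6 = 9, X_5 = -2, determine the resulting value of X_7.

-3

Setting X_6 = 9, X_5 = -2 by intervention discards those variables' equations.
X_7 = -3 if X_6 >= 4 else 6  [with X_6=9]  = -3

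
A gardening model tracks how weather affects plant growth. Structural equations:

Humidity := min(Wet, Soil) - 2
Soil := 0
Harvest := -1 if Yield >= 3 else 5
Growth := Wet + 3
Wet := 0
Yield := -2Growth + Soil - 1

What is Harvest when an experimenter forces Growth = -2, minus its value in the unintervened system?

-6

The intervention breaks the incoming arrows to Growth: Growth := Wet + 3 no longer applies, and Growth = -2.
Yield = -2Growth + Soil - 1  [with Growth=-2, Soil=0]  = 3
Harvest = -1 if Yield >= 3 else 5  [with Yield=3]  = -1
Without intervention: Growth = Wet + 3  [with Wet=0]  = 3; Yield = -2Growth + Soil - 1  [with Growth=3, Soil=0]  = -7; Harvest = -1 if Yield >= 3 else 5  [with Yield=-7]  = 5.
Change = -1 − 5 = -6.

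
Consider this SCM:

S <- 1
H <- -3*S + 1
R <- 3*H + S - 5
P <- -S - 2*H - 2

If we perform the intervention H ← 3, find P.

Under do(H=3), the mechanism H <- -3*S + 1 is discarded; H is fixed at 3.
P = -S - 2*H - 2  [with S=1, H=3]  = -9

-9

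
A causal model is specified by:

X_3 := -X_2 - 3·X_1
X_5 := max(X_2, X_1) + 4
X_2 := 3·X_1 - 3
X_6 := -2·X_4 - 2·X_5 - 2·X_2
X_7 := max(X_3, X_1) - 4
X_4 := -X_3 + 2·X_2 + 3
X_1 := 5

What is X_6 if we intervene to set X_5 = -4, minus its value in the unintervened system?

40

The intervention breaks the incoming arrows to X_5: X_5 := max(X_2, X_1) + 4 no longer applies, and X_5 = -4.
X_2 = 3·X_1 - 3  [with X_1=5]  = 12
X_3 = -X_2 - 3·X_1  [with X_2=12, X_1=5]  = -27
X_4 = -X_3 + 2·X_2 + 3  [with X_3=-27, X_2=12]  = 54
X_6 = -2·X_4 - 2·X_5 - 2·X_2  [with X_4=54, X_5=-4, X_2=12]  = -124
Without intervention: X_2 = 3·X_1 - 3  [with X_1=5]  = 12; X_3 = -X_2 - 3·X_1  [with X_2=12, X_1=5]  = -27; X_4 = -X_3 + 2·X_2 + 3  [with X_3=-27, X_2=12]  = 54; X_5 = max(X_2, X_1) + 4  [with X_2=12, X_1=5]  = 16; X_6 = -2·X_4 - 2·X_5 - 2·X_2  [with X_4=54, X_5=16, X_2=12]  = -164.
Change = -124 − (-164) = 40.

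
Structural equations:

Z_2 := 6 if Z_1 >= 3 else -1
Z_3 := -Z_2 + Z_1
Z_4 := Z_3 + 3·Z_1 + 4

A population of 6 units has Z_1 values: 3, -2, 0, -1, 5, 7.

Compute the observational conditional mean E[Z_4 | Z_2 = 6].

18

Conditioning on Z_2=6 selects the 3 unit(s) with Z_1 ∈ {3, 5, 7}. Their Z_4 values: 10, 18, 26. Mean = 18.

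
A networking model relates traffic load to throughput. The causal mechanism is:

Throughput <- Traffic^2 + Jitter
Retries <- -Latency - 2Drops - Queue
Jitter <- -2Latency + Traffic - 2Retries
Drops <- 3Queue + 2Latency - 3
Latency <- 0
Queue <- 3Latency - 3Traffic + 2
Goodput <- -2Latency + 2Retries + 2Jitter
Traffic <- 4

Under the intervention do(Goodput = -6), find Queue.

Under do(Goodput=-6), the mechanism Goodput <- -2Latency + 2Retries + 2Jitter is discarded; Goodput is fixed at -6.
No directed path runs from Goodput to Queue, so Queue keeps its natural value.
Queue = 3Latency - 3Traffic + 2  [with Latency=0, Traffic=4]  = -10

-10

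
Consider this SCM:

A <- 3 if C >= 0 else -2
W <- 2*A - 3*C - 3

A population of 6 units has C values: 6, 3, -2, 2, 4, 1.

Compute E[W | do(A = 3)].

do(A=3) breaks A's dependence on C. With A=3 fixed, W across the units is -15, -6, 9, -3, -9, 0, mean -4.

-4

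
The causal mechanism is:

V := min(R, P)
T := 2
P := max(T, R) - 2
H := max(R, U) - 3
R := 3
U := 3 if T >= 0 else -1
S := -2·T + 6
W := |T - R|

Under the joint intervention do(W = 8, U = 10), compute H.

Setting W = 8, U = 10 by intervention discards those variables' equations.
H = max(R, U) - 3  [with R=3, U=10]  = 7

7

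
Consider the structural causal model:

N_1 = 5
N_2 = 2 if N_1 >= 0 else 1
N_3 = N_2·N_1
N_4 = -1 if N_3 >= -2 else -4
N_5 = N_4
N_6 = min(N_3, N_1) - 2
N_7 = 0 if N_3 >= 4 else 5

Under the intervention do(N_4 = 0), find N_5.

0

Intervening sets N_4 = 0 and removes its equation (N_4 = -1 if N_3 >= -2 else -4).
N_5 = N_4  [with N_4=0]  = 0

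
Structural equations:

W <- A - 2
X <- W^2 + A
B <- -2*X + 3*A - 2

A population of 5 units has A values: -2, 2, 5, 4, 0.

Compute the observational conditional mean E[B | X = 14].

-25.5

E[B|X=14] averages over only the 2 units with X=14 (A = -2, 5): B = -36, -15, mean -25.5.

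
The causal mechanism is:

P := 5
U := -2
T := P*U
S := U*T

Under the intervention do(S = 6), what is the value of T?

Under do(S=6), the mechanism S := U*T is discarded; S is fixed at 6.
Since T is not a descendant of the intervened variable, it is unaffected.
T = P*U  [with P=5, U=-2]  = -10

-10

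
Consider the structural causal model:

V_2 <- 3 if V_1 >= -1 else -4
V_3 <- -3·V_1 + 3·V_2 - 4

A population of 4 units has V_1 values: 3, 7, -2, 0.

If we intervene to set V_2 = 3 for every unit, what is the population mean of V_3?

-1

The intervention sets V_2=3 in all 4 units regardless of V_1. Recomputing V_3 per unit gives -4, -16, 11, 5; average -1.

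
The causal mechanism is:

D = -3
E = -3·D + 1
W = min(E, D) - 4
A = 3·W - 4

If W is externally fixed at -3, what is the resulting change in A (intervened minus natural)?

12

The intervention breaks the incoming arrows to W: W = min(E, D) - 4 no longer applies, and W = -3.
A = 3·W - 4  [with W=-3]  = -13
Without intervention: E = -3·D + 1  [with D=-3]  = 10; W = min(E, D) - 4  [with E=10, D=-3]  = -7; A = 3·W - 4  [with W=-7]  = -25.
Change = -13 − (-25) = 12.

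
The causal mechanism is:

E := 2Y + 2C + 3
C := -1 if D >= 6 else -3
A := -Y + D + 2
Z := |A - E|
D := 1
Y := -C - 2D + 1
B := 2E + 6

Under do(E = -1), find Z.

The intervention breaks the incoming arrows to E: E := 2Y + 2C + 3 no longer applies, and E = -1.
C = -1 if D >= 6 else -3  [with D=1]  = -3
Y = -C - 2D + 1  [with C=-3, D=1]  = 2
A = -Y + D + 2  [with Y=2, D=1]  = 1
Z = |A - E|  [with A=1, E=-1]  = 2

2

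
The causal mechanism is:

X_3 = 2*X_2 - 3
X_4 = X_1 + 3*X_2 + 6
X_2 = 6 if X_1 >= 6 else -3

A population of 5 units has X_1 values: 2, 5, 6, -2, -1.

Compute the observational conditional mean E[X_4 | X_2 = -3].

-2

Conditioning on X_2=-3 selects the 4 unit(s) with X_1 ∈ {2, 5, -2, -1}. Their X_4 values: -1, 2, -5, -4. Mean = -2.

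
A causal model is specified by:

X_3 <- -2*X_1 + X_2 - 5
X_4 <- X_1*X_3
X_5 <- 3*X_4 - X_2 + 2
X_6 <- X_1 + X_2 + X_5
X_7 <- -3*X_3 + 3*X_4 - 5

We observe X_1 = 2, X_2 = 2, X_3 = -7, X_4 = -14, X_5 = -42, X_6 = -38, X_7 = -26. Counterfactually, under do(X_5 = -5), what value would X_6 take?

-1

The intervention breaks the incoming arrows to X_5: X_5 <- 3*X_4 - X_2 + 2 no longer applies, and X_5 = -5.
X_6 = X_1 + X_2 + X_5  [with X_1=2, X_2=2, X_5=-5]  = -1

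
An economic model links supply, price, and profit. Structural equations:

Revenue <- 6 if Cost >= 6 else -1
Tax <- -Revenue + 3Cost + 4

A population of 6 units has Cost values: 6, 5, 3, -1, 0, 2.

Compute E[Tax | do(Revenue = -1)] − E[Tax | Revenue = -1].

2.1

Under do(Revenue=-1), Revenue's equation is replaced by Revenue=-1 for every unit. Per-unit Tax: 23, 20, 14, 2, 5, 11. Mean = 12.5.
E[Tax|Revenue=-1] averages over only the 5 units with Revenue=-1 (Cost = 5, 3, -1, 0, 2): Tax = 20, 14, 2, 5, 11, mean 10.4.
Difference = 12.5 − 10.4 = 2.1.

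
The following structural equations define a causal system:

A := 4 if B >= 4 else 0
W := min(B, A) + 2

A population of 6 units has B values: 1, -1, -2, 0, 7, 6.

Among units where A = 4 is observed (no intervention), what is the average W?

6

Conditioning on A=4 selects the 2 unit(s) with B ∈ {7, 6}. Their W values: 6, 6. Mean = 6.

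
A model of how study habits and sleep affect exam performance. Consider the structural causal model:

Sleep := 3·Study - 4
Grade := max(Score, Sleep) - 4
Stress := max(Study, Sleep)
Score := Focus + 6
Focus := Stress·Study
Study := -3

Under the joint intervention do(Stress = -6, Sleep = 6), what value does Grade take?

Setting Stress = -6, Sleep = 6 by intervention discards those variables' equations.
Focus = Stress·Study  [with Stress=-6, Study=-3]  = 18
Score = Focus + 6  [with Focus=18]  = 24
Grade = max(Score, Sleep) - 4  [with Score=24, Sleep=6]  = 20

20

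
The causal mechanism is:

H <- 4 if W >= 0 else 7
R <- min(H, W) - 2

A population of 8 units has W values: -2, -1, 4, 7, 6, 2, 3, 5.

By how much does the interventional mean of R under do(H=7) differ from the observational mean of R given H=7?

4.5

The intervention sets H=7 in all 8 units regardless of W. Recomputing R per unit gives -4, -3, 2, 5, 4, 0, 1, 3; average 1.
E[R|H=7] averages over only the 2 units with H=7 (W = -2, -1): R = -4, -3, mean -3.5.
Difference = 1 − (-3.5) = 4.5.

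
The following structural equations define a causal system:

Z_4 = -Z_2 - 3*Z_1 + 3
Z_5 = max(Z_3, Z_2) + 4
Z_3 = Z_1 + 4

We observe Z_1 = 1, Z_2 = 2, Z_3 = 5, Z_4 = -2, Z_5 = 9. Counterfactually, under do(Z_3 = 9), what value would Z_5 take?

13

do(Z_3=9) replaces the equation Z_3 = Z_1 + 4 with the constant Z_3 = 9.
Z_5 = max(Z_3, Z_2) + 4  [with Z_3=9, Z_2=2]  = 13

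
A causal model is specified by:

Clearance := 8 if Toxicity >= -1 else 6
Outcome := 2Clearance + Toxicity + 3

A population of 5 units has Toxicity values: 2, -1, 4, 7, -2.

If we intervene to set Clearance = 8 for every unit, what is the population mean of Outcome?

do(Clearance=8) breaks Clearance's dependence on Toxicity. With Clearance=8 fixed, Outcome across the units is 21, 18, 23, 26, 17, mean 21.

21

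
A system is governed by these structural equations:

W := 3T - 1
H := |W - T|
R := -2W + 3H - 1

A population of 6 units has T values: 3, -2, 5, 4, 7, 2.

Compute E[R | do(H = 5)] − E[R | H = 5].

-16

do(H=5) breaks H's dependence on T. With H=5 fixed, R across the units is -2, 28, -14, -8, -26, 4, mean -3.
Conditioning on H=5 selects the 2 unit(s) with T ∈ {3, -2}. Their R values: -2, 28. Mean = 13.
Difference = -3 − 13 = -16.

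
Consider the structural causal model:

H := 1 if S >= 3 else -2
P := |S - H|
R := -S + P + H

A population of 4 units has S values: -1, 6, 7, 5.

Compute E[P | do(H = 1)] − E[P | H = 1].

Under do(H=1), H's equation is replaced by H=1 for every unit. Per-unit P: 2, 5, 6, 4. Mean = 4.25.
E[P|H=1] averages over only the 3 units with H=1 (S = 6, 7, 5): P = 5, 6, 4, mean 5.
Difference = 4.25 − 5 = -0.75.

-0.75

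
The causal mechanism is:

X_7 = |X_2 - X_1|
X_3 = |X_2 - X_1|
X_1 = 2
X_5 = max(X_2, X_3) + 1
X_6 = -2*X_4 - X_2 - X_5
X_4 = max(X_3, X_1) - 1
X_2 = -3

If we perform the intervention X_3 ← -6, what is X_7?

The intervention breaks the incoming arrows to X_3: X_3 = |X_2 - X_1| no longer applies, and X_3 = -6.
X_7 is not downstream of the intervention, so its value is determined by the original equations.
X_7 = |X_2 - X_1|  [with X_2=-3, X_1=2]  = 5

5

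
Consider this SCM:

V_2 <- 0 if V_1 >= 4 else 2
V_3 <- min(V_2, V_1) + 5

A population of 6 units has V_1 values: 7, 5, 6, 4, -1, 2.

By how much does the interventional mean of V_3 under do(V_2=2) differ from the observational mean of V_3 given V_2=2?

Under do(V_2=2), V_2's equation is replaced by V_2=2 for every unit. Per-unit V_3: 7, 7, 7, 7, 4, 7. Mean = 6.5.
Observing V_2=2 restricts to units where V_2's equation naturally yields 2: V_1 ∈ {-1, 2}. In that subpopulation V_3 = 4, 7, mean 5.5.
Difference = 6.5 − 5.5 = 1.

1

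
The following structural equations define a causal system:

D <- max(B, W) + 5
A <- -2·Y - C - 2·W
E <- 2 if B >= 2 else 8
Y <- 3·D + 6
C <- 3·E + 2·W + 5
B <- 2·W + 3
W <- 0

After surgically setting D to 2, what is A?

-35

Under do(D=2), the mechanism D <- max(B, W) + 5 is discarded; D is fixed at 2.
B = 2·W + 3  [with W=0]  = 3
E = 2 if B >= 2 else 8  [with B=3]  = 2
C = 3·E + 2·W + 5  [with E=2, W=0]  = 11
Y = 3·D + 6  [with D=2]  = 12
A = -2·Y - C - 2·W  [with Y=12, C=11, W=0]  = -35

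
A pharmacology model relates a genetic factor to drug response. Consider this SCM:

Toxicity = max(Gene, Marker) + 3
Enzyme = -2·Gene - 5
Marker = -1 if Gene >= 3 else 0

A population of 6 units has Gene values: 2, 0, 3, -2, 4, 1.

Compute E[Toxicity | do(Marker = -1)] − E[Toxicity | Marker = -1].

-2

Every unit gets Marker=-1 under the intervention. Toxicity values become 5, 3, 6, 2, 7, 4; E[Toxicity|do(Marker=-1)] = 4.5.
E[Toxicity|Marker=-1] averages over only the 2 units with Marker=-1 (Gene = 3, 4): Toxicity = 6, 7, mean 6.5.
Difference = 4.5 − 6.5 = -2.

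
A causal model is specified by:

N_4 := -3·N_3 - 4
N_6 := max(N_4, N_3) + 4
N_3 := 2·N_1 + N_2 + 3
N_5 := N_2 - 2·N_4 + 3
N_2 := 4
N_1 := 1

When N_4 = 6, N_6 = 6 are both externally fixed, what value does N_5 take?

-5

Setting N_4 = 6, N_6 = 6 by intervention discards those variables' equations.
N_5 = N_2 - 2·N_4 + 3  [with N_2=4, N_4=6]  = -5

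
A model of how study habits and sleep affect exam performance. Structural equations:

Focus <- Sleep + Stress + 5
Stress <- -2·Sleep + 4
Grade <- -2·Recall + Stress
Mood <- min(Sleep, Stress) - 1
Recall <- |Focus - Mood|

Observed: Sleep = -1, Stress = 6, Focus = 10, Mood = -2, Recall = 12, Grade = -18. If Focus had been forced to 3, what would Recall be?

5

do(Focus=3) replaces the equation Focus <- Sleep + Stress + 5 with the constant Focus = 3.
Stress = -2·Sleep + 4  [with Sleep=-1]  = 6
Mood = min(Sleep, Stress) - 1  [with Sleep=-1, Stress=6]  = -2
Recall = |Focus - Mood|  [with Focus=3, Mood=-2]  = 5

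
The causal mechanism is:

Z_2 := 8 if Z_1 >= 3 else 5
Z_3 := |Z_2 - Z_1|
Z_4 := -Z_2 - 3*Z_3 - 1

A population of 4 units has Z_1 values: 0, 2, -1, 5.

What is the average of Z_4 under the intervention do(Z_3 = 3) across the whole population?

-15.75

The intervention sets Z_3=3 in all 4 units regardless of Z_1. Recomputing Z_4 per unit gives -15, -15, -15, -18; average -15.75.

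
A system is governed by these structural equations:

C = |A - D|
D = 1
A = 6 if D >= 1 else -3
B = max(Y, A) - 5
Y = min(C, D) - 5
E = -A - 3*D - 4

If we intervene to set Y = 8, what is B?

Intervening sets Y = 8 and removes its equation (Y = min(C, D) - 5).
A = 6 if D >= 1 else -3  [with D=1]  = 6
B = max(Y, A) - 5  [with Y=8, A=6]  = 3

3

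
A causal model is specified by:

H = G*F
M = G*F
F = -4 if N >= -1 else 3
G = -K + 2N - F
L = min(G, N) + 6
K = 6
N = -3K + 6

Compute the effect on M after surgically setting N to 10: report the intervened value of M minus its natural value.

Under do(N=10), the mechanism N = -3K + 6 is discarded; N is fixed at 10.
F = -4 if N >= -1 else 3  [with N=10]  = -4
G = -K + 2N - F  [with K=6, N=10, F=-4]  = 18
M = G*F  [with G=18, F=-4]  = -72
Without intervention: N = -3K + 6  [with K=6]  = -12; F = -4 if N >= -1 else 3  [with N=-12]  = 3; G = -K + 2N - F  [with K=6, N=-12, F=3]  = -33; M = G*F  [with G=-33, F=3]  = -99.
Change = -72 − (-99) = 27.

27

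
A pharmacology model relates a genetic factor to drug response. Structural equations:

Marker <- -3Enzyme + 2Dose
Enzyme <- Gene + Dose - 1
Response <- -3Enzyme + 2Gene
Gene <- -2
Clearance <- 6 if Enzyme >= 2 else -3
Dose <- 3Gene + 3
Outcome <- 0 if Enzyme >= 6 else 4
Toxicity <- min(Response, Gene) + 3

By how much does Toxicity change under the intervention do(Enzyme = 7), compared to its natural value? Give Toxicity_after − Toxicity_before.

The intervention breaks the incoming arrows to Enzyme: Enzyme <- Gene + Dose - 1 no longer applies, and Enzyme = 7.
Response = -3Enzyme + 2Gene  [with Enzyme=7, Gene=-2]  = -25
Toxicity = min(Response, Gene) + 3  [with Response=-25, Gene=-2]  = -22
Without intervention: Dose = 3Gene + 3  [with Gene=-2]  = -3; Enzyme = Gene + Dose - 1  [with Gene=-2, Dose=-3]  = -6; Response = -3Enzyme + 2Gene  [with Enzyme=-6, Gene=-2]  = 14; Toxicity = min(Response, Gene) + 3  [with Response=14, Gene=-2]  = 1.
Change = -22 − 1 = -23.

-23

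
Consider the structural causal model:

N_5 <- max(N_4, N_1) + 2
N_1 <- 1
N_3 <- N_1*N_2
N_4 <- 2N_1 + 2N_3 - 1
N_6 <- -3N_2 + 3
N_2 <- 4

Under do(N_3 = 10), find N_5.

do(N_3=10) replaces the equation N_3 <- N_1*N_2 with the constant N_3 = 10.
N_4 = 2N_1 + 2N_3 - 1  [with N_1=1, N_3=10]  = 21
N_5 = max(N_4, N_1) + 2  [with N_4=21, N_1=1]  = 23

23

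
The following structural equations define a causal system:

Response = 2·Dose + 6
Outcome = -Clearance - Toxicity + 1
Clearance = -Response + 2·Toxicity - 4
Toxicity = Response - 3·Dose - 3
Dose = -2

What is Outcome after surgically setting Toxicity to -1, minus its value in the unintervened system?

do(Toxicity=-1) replaces the equation Toxicity = Response - 3·Dose - 3 with the constant Toxicity = -1.
Response = 2·Dose + 6  [with Dose=-2]  = 2
Clearance = -Response + 2·Toxicity - 4  [with Response=2, Toxicity=-1]  = -8
Outcome = -Clearance - Toxicity + 1  [with Clearance=-8, Toxicity=-1]  = 10
Without intervention: Response = 2·Dose + 6  [with Dose=-2]  = 2; Toxicity = Response - 3·Dose - 3  [with Response=2, Dose=-2]  = 5; Clearance = -Response + 2·Toxicity - 4  [with Response=2, Toxicity=5]  = 4; Outcome = -Clearance - Toxicity + 1  [with Clearance=4, Toxicity=5]  = -8.
Change = 10 − (-8) = 18.

18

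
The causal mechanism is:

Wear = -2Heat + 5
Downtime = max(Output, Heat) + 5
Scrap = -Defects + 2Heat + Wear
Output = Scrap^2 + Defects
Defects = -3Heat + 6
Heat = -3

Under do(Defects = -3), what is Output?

61

do(Defects=-3) replaces the equation Defects = -3Heat + 6 with the constant Defects = -3.
Wear = -2Heat + 5  [with Heat=-3]  = 11
Scrap = -Defects + 2Heat + Wear  [with Defects=-3, Heat=-3, Wear=11]  = 8
Output = Scrap^2 + Defects  [with Scrap=8, Defects=-3]  = 61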